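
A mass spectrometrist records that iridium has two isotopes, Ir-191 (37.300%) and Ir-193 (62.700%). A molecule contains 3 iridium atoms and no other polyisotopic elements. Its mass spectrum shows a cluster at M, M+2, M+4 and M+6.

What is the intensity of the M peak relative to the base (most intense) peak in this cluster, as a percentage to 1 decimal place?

11.8%

Term probabilities: M 0.0519, M+2 0.2617, M+4 0.4399, M+6 0.2465. Base peak = M+4.
P(M+4) = C(3,2) × 0.37300^1 × 0.62700^2 = 3 × 0.3730 × 0.393129 = 0.439911 (base)
P(M) = C(3,0) × 0.37300^3 × 0.62700^0 = 1 × 0.05189512 × 1.0000 = 0.051895
Relative intensity = 0.051895 / 0.439911 × 100 = 11.8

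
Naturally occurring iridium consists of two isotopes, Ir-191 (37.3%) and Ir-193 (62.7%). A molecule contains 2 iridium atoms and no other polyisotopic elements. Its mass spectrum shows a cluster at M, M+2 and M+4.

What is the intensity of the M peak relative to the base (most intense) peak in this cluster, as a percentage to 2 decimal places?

29.74%

Term probabilities: M 0.1391, M+2 0.4677, M+4 0.3931. Base peak = M+2.
P(M+2) = C(2,1) × 0.373^1 × 0.627^1 = 2 × 0.3730 × 0.6270 = 0.467742 (base)
P(M) = C(2,0) × 0.373^2 × 0.627^0 = 1 × 0.139129 × 1.0000 = 0.139129
Relative intensity = 0.139129 / 0.467742 × 100 = 29.74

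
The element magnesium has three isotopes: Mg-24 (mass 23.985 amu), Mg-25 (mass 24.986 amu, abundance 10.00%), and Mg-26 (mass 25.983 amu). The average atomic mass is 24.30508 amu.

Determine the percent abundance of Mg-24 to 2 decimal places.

Let x and y be the fractions of Mg-24 and Mg-26. Then x + y = 1 − 0.1000 = 0.9000 and 23.985x + 25.983y = 24.30508 − 0.1000×24.986 = 21.80648.
Substituting: 23.985x + 25.983(0.9000 − x) = 21.80648
(23.985 − 25.983)x = -1.57822  ⇒  x = 0.78990, y = 0.11010
Mg-24: 78.99%, Mg-26: 11.01%.

78.99%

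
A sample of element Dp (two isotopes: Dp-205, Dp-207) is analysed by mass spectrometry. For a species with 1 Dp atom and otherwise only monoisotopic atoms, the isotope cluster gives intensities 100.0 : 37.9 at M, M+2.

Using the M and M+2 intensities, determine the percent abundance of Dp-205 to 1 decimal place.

72.5%

Let p = fractional abundance of Dp-205. I(M+2)/I(M) = [C(1,1)·p^0·(1−p)] / p^1 = 1·(1−p)/p = 37.9/100.0 = 0.3790
(1−p)/p = 0.3790/1 = 0.3790  ⇒  p = 1/(1 + 0.3790) = 0.7252
Dp-205: 72.5%, Dp-207: 27.5%.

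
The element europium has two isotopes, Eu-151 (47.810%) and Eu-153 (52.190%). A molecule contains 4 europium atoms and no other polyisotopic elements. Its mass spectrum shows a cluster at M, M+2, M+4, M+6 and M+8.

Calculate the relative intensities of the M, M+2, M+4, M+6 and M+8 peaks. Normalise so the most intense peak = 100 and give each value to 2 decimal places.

Expanding (0.47810 + 0.52190)^4:
P(M) = 0.47810^4 = 0.052249
P(M+2) = 4 × 0.47810^3 × 0.52190^1 = 0.228141
P(M+4) = 6 × 0.47810^2 × 0.52190^2 = 0.373563
P(M+6) = 4 × 0.47810^1 × 0.52190^3 = 0.271857
P(M+8) = 0.52190^4 = 0.074191
The M+4 peak is largest (0.373563); scaling to 100 gives 13.99 : 61.07 : 100.00 : 72.77 : 19.86.

13.99 : 61.07 : 100.00 : 72.77 : 19.86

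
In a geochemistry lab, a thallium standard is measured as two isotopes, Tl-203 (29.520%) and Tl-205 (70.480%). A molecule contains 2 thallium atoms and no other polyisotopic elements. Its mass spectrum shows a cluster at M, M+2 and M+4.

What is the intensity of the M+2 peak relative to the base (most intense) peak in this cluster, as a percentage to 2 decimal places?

83.77%

(0.29520 + 0.70480)^2 gives M 0.0871, M+2 0.4161, M+4 0.4967; the largest is M+4.
P(M+4) = C(2,2) × 0.29520^0 × 0.70480^2 = 1 × 1.0000 × 0.49674304 = 0.496743 (base)
P(M+2) = C(2,1) × 0.29520^1 × 0.70480^1 = 2 × 0.2952 × 0.7048 = 0.416114
Relative intensity = 0.416114 / 0.496743 × 100 = 83.77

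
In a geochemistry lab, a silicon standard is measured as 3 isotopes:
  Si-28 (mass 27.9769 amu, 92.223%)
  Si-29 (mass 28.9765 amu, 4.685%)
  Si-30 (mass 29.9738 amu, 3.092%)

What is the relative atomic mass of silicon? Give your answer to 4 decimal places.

28.0855 amu

The abundance-weighted mean is 0.92223 × 27.9769 + 0.04685 × 28.9765 + 0.03092 × 29.9738
= 25.80114 + 1.35755 + 0.92679 = 28.08548 amu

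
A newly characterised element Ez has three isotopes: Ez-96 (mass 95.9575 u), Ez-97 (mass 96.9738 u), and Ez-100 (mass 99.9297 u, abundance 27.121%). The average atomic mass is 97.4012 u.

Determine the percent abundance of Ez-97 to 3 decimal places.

Let x and y be the fractions of Ez-96 and Ez-97. Then x + y = 1 − 0.27121 = 0.72879 and 95.9575x + 96.9738y = 97.4012 − 0.27121×99.9297 = 70.299266063.
Substituting: 95.9575x + 96.9738(0.72879 − x) = 70.299266063
(95.9575 − 96.9738)x = -0.374269639  ⇒  x = 0.36827, y = 0.36052
Ez-96: 36.827%, Ez-97: 36.052%.

36.052%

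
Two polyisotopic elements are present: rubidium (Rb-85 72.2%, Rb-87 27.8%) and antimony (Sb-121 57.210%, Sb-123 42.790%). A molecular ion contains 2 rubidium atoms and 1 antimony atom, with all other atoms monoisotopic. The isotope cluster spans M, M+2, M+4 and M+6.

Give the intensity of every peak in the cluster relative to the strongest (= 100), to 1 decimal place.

Rubidium pattern (n=2): 0.521284 : 0.401432 : 0.077284
Antimony pattern (n=1): 0.5721 : 0.4279
Convolve the two distributions (both contribute in 2-u steps):
  M: 0.521284×0.5721 = 0.298227
  M+2: 0.521284×0.4279 + 0.401432×0.5721 = 0.452717
  M+4: 0.401432×0.4279 + 0.077284×0.5721 = 0.215987
  M+6: 0.077284×0.4279 = 0.033070
Scale to base peak (0.452717) = 100: 65.9 : 100.0 : 47.7 : 7.3

65.9 : 100.0 : 47.7 : 7.3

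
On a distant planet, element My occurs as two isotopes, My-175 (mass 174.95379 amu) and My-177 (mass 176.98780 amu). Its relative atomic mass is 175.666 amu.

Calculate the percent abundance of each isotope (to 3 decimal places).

Writing the weighted mean with unknown fraction x of My-175:
174.95379·x + 176.98780·(1 − x) = 175.666
(174.95379 − 176.98780)·x = 175.666 − 176.98780
x = -1.32180 / -2.03401 = 0.64985 → 64.985% My-175, 35.015% My-177.

My-175: 64.985%, My-177: 35.015%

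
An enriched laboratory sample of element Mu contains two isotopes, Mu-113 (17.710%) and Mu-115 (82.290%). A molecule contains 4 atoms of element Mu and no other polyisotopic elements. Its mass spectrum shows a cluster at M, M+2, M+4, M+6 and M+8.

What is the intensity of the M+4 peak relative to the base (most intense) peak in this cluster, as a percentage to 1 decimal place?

27.8%

Term probabilities: M 0.0010, M+2 0.0183, M+4 0.1274, M+6 0.3947, M+8 0.4586. Base peak = M+8.
P(M+8) = C(4,4) × 0.17710^0 × 0.82290^4 = 1 × 1.0000 × 0.45855164 = 0.458552 (base)
P(M+4) = C(4,2) × 0.17710^2 × 0.82290^2 = 6 × 0.03136441 × 0.67716441 = 0.127433
Relative intensity = 0.127433 / 0.458552 × 100 = 27.8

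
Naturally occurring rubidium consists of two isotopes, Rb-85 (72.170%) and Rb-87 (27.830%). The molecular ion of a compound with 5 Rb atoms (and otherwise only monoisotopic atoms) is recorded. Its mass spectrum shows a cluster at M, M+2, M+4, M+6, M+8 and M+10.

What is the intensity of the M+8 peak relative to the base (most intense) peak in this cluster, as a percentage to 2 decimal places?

5.73%

Term probabilities: M 0.1958, M+2 0.3775, M+4 0.2911, M+6 0.1123, M+8 0.0216, M+10 0.0017. Base peak = M+2.
P(M+2) = C(5,1) × 0.72170^4 × 0.27830^1 = 5 × 0.27128565 × 0.2783 = 0.377494 (base)
P(M+8) = C(5,4) × 0.72170^1 × 0.27830^4 = 5 × 0.7217 × 0.00599864 = 0.021646
Relative intensity = 0.021646 / 0.377494 × 100 = 5.73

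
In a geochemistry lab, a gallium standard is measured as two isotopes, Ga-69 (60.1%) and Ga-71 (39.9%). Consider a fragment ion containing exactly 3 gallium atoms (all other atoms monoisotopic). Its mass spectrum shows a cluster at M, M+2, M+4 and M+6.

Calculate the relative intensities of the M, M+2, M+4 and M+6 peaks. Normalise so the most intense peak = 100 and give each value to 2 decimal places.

Each Ga atom is independently Ga-69 (p = 0.601) or Ga-71 (q = 0.399); the cluster is the binomial expansion (p + q)^3.
P(M) = 0.601^3 = 0.217082
P(M+2) = 3 × 0.601^2 × 0.399^1 = 0.432358
P(M+4) = 3 × 0.601^1 × 0.399^2 = 0.287039
P(M+6) = 0.399^3 = 0.063521
The M+2 peak is largest (0.432358); scaling to 100 gives 50.21 : 100.00 : 66.39 : 14.69.

50.21 : 100.00 : 66.39 : 14.69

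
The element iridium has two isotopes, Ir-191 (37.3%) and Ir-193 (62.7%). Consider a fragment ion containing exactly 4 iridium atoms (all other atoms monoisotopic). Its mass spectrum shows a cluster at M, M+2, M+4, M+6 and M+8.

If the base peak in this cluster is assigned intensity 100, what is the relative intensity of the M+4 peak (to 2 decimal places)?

89.23

(0.373 + 0.627)^4 gives M 0.0194, M+2 0.1302, M+4 0.3282, M+6 0.3678, M+8 0.1546; the largest is M+6.
P(M+6) = C(4,3) × 0.373^1 × 0.627^3 = 4 × 0.3730 × 0.24649188 = 0.367766 (base)
P(M+4) = C(4,2) × 0.373^2 × 0.627^2 = 6 × 0.139129 × 0.393129 = 0.328174
Relative intensity = 0.328174 / 0.367766 × 100 = 89.23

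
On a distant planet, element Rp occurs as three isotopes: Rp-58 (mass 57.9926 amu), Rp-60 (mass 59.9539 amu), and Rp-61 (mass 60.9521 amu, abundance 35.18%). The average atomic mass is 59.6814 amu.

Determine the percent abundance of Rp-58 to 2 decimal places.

31.80%

Let x and y be the fractions of Rp-58 and Rp-60. Then x + y = 1 − 0.3518 = 0.6482 and 57.9926x + 59.9539y = 59.6814 − 0.3518×60.9521 = 38.23845122.
Substituting: 57.9926x + 59.9539(0.6482 − x) = 38.23845122
(57.9926 − 59.9539)x = -0.62366676  ⇒  x = 0.31799, y = 0.33021
Rp-58: 31.80%, Rp-60: 33.02%.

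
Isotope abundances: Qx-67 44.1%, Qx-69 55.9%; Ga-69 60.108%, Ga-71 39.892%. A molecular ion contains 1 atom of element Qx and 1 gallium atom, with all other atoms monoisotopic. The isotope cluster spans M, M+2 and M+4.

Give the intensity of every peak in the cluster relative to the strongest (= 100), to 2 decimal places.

51.78 : 100.00 : 43.56

Element Qx pattern (n=1): 0.4410 : 0.5590
Gallium pattern (n=1): 0.60108 : 0.39892
Convolve the two distributions (both contribute in 2-u steps):
  M: 0.4410×0.60108 = 0.265076
  M+2: 0.4410×0.39892 + 0.5590×0.60108 = 0.511927
  M+4: 0.5590×0.39892 = 0.222996
Scale to base peak (0.511927) = 100: 51.78 : 100.00 : 43.56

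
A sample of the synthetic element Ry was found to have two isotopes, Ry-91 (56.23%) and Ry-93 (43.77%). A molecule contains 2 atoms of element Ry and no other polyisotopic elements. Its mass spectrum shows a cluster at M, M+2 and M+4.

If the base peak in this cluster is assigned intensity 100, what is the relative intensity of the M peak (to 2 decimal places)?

Binomial terms of (0.5623 + 0.4377)^2: M 0.3162, M+2 0.4922, M+4 0.1916 → M+2 is the base peak.
P(M+2) = C(2,1) × 0.5623^1 × 0.4377^1 = 2 × 0.5623 × 0.4377 = 0.492237 (base)
P(M) = C(2,0) × 0.5623^2 × 0.4377^0 = 1 × 0.31618129 × 1.0000 = 0.316181
Relative intensity = 0.316181 / 0.492237 × 100 = 64.23

64.23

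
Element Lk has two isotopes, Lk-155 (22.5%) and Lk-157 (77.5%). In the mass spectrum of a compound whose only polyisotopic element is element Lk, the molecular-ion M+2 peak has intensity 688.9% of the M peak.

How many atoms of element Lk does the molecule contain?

For n independent Lk atoms, I(M+2)/I(M) = n · (abundance Lk-157) / (abundance Lk-155) = n · 0.775/0.225.
n = 6.889 × 0.225/0.775 = 2.00 ≈ 2

2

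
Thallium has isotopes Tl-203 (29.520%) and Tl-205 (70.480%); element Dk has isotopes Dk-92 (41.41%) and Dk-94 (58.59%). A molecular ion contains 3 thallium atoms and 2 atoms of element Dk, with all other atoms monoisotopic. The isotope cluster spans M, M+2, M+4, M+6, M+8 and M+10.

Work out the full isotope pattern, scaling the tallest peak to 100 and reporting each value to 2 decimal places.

1.31 : 13.09 : 51.57 : 100.00 : 95.29 : 35.69

Thallium pattern (n=3): 0.02572463 : 0.18425524 : 0.43991564 : 0.35010449
Element Dk pattern (n=2): 0.17147881 : 0.48524238 : 0.34327881
Convolve the two distributions (both contribute in 2-u steps):
  M: 0.02572463×0.17147881 = 0.004411
  M+2: 0.02572463×0.48524238 + 0.18425524×0.17147881 = 0.044079
  M+4: 0.02572463×0.34327881 + 0.18425524×0.48524238 + 0.43991564×0.17147881 = 0.173675
  M+6: 0.18425524×0.34327881 + 0.43991564×0.48524238 + 0.35010449×0.17147881 = 0.336752
  M+8: 0.43991564×0.34327881 + 0.35010449×0.48524238 = 0.320899
  M+10: 0.35010449×0.34327881 = 0.120183
Scale to base peak (0.336752) = 100: 1.31 : 13.09 : 51.57 : 100.00 : 95.29 : 35.69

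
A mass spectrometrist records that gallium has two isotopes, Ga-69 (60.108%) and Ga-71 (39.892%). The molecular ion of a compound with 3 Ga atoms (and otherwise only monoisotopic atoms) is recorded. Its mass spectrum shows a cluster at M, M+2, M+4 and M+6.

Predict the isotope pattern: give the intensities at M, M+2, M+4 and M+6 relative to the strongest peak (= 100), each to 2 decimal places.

Expanding (0.60108 + 0.39892)^3:
P(M) = 0.60108^3 = 0.217169
P(M+2) = 3 × 0.60108^2 × 0.39892^1 = 0.432386
P(M+4) = 3 × 0.60108^1 × 0.39892^2 = 0.286963
P(M+6) = 0.39892^3 = 0.063483
The M+2 peak is largest (0.432386); scaling to 100 gives 50.23 : 100.00 : 66.37 : 14.68.

50.23 : 100.00 : 66.37 : 14.68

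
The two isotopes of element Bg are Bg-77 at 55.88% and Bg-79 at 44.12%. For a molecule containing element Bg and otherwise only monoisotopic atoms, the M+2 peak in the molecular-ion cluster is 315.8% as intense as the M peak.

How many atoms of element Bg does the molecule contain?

4

The M+2/M ratio from n Bg atoms is n · q/p = n · 0.4412/0.5588.
n = 3.158 × 0.5588/0.4412 = 4.00 ≈ 4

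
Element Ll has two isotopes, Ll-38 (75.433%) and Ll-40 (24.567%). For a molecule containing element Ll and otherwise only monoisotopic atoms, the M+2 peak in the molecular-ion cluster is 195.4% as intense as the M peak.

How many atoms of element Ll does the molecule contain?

6

With n Ll atoms, P(M+2)/P(M) = C(n,1)·p^(n−1)q / p^n = n·q/p = n · 0.24567/0.75433.
n = 1.954 × 0.75433/0.24567 = 6.00 ≈ 6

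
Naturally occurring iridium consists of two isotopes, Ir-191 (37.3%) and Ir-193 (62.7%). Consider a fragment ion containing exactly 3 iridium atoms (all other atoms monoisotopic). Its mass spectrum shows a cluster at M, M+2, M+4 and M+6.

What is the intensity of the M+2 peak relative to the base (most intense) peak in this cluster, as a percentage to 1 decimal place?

59.5%

Term probabilities: M 0.0519, M+2 0.2617, M+4 0.4399, M+6 0.2465. Base peak = M+4.
P(M+4) = C(3,2) × 0.373^1 × 0.627^2 = 3 × 0.3730 × 0.393129 = 0.439911 (base)
P(M+2) = C(3,1) × 0.373^2 × 0.627^1 = 3 × 0.139129 × 0.6270 = 0.261702
Relative intensity = 0.261702 / 0.439911 × 100 = 59.5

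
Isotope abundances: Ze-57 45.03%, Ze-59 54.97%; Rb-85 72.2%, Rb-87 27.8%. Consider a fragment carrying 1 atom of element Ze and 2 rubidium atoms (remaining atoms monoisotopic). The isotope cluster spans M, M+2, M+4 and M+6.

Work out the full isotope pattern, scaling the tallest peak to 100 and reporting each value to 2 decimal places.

Element Ze pattern (n=1): 0.4503 : 0.5497
Rubidium pattern (n=2): 0.521284 : 0.401432 : 0.077284
Convolve the two distributions (both contribute in 2-u steps):
  M: 0.4503×0.521284 = 0.234734
  M+2: 0.4503×0.401432 + 0.5497×0.521284 = 0.467315
  M+4: 0.4503×0.077284 + 0.5497×0.401432 = 0.255468
  M+6: 0.5497×0.077284 = 0.042483
Scale to base peak (0.467315) = 100: 50.23 : 100.00 : 54.67 : 9.09

50.23 : 100.00 : 54.67 : 9.09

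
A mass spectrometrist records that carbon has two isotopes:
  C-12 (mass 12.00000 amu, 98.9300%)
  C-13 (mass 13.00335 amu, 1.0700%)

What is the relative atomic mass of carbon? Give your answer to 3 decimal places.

12.011 amu

The abundance-weighted mean is 0.989300 × 12.00000 + 0.010700 × 13.00335
= 11.871600 + 0.139136 = 12.010736 amu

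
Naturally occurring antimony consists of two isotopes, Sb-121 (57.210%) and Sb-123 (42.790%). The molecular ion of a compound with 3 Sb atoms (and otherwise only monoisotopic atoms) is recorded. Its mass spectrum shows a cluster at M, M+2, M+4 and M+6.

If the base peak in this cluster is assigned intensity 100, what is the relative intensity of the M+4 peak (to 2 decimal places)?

(0.57210 + 0.42790)^3 gives M 0.1872, M+2 0.4202, M+4 0.3143, M+6 0.0783; the largest is M+2.
P(M+2) = C(3,1) × 0.57210^2 × 0.42790^1 = 3 × 0.32729841 × 0.4279 = 0.420153 (base)
P(M+4) = C(3,2) × 0.57210^1 × 0.42790^2 = 3 × 0.5721 × 0.18309841 = 0.314252
Relative intensity = 0.314252 / 0.420153 × 100 = 74.79

74.79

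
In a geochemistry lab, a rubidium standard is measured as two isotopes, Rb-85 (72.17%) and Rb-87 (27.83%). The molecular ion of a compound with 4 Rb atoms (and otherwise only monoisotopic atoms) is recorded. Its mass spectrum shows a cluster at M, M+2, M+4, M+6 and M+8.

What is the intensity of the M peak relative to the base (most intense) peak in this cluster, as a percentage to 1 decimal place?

64.8%

Binomial terms of (0.7217 + 0.2783)^4: M 0.2713, M+2 0.4184, M+4 0.2420, M+6 0.0622, M+8 0.0060 → M+2 is the base peak.
P(M+2) = C(4,1) × 0.7217^3 × 0.2783^1 = 4 × 0.37589809 × 0.2783 = 0.418450 (base)
P(M) = C(4,0) × 0.7217^4 × 0.2783^0 = 1 × 0.27128565 × 1.0000 = 0.271286
Relative intensity = 0.271286 / 0.418450 × 100 = 64.8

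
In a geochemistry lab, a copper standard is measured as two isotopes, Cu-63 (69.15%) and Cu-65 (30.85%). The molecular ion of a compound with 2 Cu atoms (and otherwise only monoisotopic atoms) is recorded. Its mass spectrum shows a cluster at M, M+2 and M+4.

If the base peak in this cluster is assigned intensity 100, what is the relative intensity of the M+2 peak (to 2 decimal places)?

Term probabilities: M 0.4782, M+2 0.4267, M+4 0.0952. Base peak = M.
P(M) = C(2,0) × 0.6915^2 × 0.3085^0 = 1 × 0.47817225 × 1.0000 = 0.478172 (base)
P(M+2) = C(2,1) × 0.6915^1 × 0.3085^1 = 2 × 0.6915 × 0.3085 = 0.426656
Relative intensity = 0.426656 / 0.478172 × 100 = 89.23

89.23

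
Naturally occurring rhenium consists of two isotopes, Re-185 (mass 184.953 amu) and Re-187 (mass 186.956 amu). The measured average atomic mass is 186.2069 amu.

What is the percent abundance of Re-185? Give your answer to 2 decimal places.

With x = fraction of Re-185 (so Re-187 is 1 − x):
184.953·x + 186.956·(1 − x) = 186.2069
(184.953 − 186.956)·x = 186.2069 − 186.956
x = -0.7491 / -2.003 = 0.37399 → 37.40% Re-185, 62.60% Re-187.

37.40%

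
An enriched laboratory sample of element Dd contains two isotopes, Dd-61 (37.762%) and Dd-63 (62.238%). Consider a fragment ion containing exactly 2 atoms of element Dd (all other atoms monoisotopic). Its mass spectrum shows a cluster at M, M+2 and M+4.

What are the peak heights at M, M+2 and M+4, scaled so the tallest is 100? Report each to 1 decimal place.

Expanding (0.37762 + 0.62238)^2:
P(M) = 0.37762^2 = 0.142597
P(M+2) = 2 × 0.37762^1 × 0.62238^1 = 0.470046
P(M+4) = 0.62238^2 = 0.387357
The M+2 peak is largest (0.470046); scaling to 100 gives 30.3 : 100.0 : 82.4.

30.3 : 100.0 : 82.4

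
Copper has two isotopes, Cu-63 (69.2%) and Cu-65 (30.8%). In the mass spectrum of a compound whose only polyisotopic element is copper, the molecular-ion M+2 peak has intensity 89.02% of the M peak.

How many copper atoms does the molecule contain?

2

The M+2/M ratio from n Cu atoms is n · q/p = n · 0.308/0.692.
n = 0.8902 × 0.692/0.308 = 2.00 ≈ 2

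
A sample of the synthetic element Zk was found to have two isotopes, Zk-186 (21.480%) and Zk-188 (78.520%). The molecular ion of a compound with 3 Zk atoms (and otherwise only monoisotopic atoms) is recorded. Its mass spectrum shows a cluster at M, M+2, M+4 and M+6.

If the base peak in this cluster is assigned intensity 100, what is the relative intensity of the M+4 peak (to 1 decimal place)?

(0.21480 + 0.78520)^3 gives M 0.0099, M+2 0.1087, M+4 0.3973, M+6 0.4841; the largest is M+6.
P(M+6) = C(3,3) × 0.21480^0 × 0.78520^3 = 1 × 1.0000 × 0.48410645 = 0.484106 (base)
P(M+4) = C(3,2) × 0.21480^1 × 0.78520^2 = 3 × 0.2148 × 0.61653904 = 0.397298
Relative intensity = 0.397298 / 0.484106 × 100 = 82.1

82.1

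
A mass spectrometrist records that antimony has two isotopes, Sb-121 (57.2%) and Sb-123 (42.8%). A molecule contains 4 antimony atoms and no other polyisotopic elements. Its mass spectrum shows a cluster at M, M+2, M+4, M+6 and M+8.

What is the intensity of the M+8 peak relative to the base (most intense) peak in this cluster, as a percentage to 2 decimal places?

9.33%

(0.572 + 0.428)^4 gives M 0.1070, M+2 0.3204, M+4 0.3596, M+6 0.1794, M+8 0.0336; the largest is M+4.
P(M+4) = C(4,2) × 0.572^2 × 0.428^2 = 6 × 0.327184 × 0.183184 = 0.359609 (base)
P(M+8) = C(4,4) × 0.572^0 × 0.428^4 = 1 × 1.0000 × 0.03355638 = 0.033556
Relative intensity = 0.033556 / 0.359609 × 100 = 9.33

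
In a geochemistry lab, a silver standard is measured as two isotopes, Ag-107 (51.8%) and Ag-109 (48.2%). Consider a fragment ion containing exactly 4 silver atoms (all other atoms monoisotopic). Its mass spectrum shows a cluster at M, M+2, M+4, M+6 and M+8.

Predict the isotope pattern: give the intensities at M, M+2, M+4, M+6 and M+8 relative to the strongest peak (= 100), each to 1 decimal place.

Expanding (0.518 + 0.482)^4:
P(M) = 0.518^4 = 0.071998
P(M+2) = 4 × 0.518^3 × 0.482^1 = 0.267976
P(M+4) = 6 × 0.518^2 × 0.482^2 = 0.374029
P(M+6) = 4 × 0.518^1 × 0.482^3 = 0.232023
P(M+8) = 0.482^4 = 0.053974
The M+4 peak is largest (0.374029); scaling to 100 gives 19.2 : 71.6 : 100.0 : 62.0 : 14.4.

19.2 : 71.6 : 100.0 : 62.0 : 14.4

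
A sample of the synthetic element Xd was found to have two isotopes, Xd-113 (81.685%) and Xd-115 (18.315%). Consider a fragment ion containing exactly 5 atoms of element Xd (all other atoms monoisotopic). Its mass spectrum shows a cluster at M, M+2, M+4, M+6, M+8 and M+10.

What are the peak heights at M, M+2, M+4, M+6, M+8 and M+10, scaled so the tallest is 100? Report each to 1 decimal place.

The 5 Xd atoms are independent, so intensities follow the terms of (0.81685 + 0.18315)^5.
P(M) = 0.81685^5 = 0.363673
P(M+2) = 5 × 0.81685^4 × 0.18315^1 = 0.407705
P(M+4) = 10 × 0.81685^3 × 0.18315^2 = 0.182827
P(M+6) = 10 × 0.81685^2 × 0.18315^3 = 0.040993
P(M+8) = 5 × 0.81685^1 × 0.18315^4 = 0.004596
P(M+10) = 0.18315^5 = 0.000206
The M+2 peak is largest (0.407705); scaling to 100 gives 89.2 : 100.0 : 44.8 : 10.1 : 1.1 : 0.1.

89.2 : 100.0 : 44.8 : 10.1 : 1.1 : 0.1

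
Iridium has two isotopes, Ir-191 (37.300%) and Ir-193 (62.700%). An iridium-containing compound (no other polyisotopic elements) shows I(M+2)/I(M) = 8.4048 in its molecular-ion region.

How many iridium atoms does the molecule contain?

The M+2/M ratio from n Ir atoms is n · q/p = n · 0.62700/0.37300.
n = 8.4048 × 0.37300/0.62700 = 5.00 ≈ 5

5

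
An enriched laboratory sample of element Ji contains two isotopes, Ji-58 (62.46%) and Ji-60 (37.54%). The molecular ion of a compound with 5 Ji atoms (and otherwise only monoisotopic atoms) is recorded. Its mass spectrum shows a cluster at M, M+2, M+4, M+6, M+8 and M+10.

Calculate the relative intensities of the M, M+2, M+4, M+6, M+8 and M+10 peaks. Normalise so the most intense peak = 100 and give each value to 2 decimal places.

27.68 : 83.19 : 100.00 : 60.10 : 18.06 : 2.17

Each Ji atom is independently Ji-58 (p = 0.6246) or Ji-60 (q = 0.3754); the cluster is the binomial expansion (p + q)^5.
P(M) = 0.6246^5 = 0.095063
P(M+2) = 5 × 0.6246^4 × 0.3754^1 = 0.285675
P(M+4) = 10 × 0.6246^3 × 0.3754^2 = 0.343395
P(M+6) = 10 × 0.6246^2 × 0.3754^3 = 0.206389
P(M+8) = 5 × 0.6246^1 × 0.3754^4 = 0.062022
P(M+10) = 0.3754^5 = 0.007455
The M+4 peak is largest (0.343395); scaling to 100 gives 27.68 : 83.19 : 100.00 : 60.10 : 18.06 : 2.17.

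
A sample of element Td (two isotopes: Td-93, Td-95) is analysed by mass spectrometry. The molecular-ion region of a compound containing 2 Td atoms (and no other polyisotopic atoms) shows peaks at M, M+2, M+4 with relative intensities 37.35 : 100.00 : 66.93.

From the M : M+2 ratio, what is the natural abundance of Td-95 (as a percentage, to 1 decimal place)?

Write p for the Td-93 fraction. I(M+2)/I(M) = [C(2,1)·p^1·(1−p)] / p^2 = 2·(1−p)/p = 100.00/37.35 = 2.6774
(1−p)/p = 2.6774/2 = 1.3387  ⇒  p = 1/(1 + 1.3387) = 0.4276
Td-93: 42.8%, Td-95: 57.2%.

57.2%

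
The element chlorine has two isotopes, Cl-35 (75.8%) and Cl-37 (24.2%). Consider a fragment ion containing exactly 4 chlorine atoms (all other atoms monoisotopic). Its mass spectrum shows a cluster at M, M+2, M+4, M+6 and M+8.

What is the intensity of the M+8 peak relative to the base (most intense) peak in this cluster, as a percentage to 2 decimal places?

Binomial terms of (0.758 + 0.242)^4: M 0.3301, M+2 0.4216, M+4 0.2019, M+6 0.0430, M+8 0.0034 → M+2 is the base peak.
P(M+2) = C(4,1) × 0.758^3 × 0.242^1 = 4 × 0.43551951 × 0.2420 = 0.421583 (base)
P(M+8) = C(4,4) × 0.758^0 × 0.242^4 = 1 × 1.0000 × 0.00342974 = 0.003430
Relative intensity = 0.003430 / 0.421583 × 100 = 0.81

0.81%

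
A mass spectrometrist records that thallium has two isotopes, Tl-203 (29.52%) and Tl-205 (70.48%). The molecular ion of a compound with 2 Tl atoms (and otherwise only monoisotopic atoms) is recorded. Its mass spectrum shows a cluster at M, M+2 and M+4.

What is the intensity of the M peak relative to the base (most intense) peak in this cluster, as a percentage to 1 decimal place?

Binomial terms of (0.2952 + 0.7048)^2: M 0.0871, M+2 0.4161, M+4 0.4967 → M+4 is the base peak.
P(M+4) = C(2,2) × 0.2952^0 × 0.7048^2 = 1 × 1.0000 × 0.49674304 = 0.496743 (base)
P(M) = C(2,0) × 0.2952^2 × 0.7048^0 = 1 × 0.08714304 × 1.0000 = 0.087143
Relative intensity = 0.087143 / 0.496743 × 100 = 17.5

17.5%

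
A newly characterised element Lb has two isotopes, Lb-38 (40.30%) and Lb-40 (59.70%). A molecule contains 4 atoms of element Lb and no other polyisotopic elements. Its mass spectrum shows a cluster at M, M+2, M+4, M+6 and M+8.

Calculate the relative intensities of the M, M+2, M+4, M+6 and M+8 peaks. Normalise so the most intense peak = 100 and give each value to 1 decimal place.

7.6 : 45.0 : 100.0 : 98.8 : 36.6

Each Lb atom is independently Lb-38 (p = 0.4030) or Lb-40 (q = 0.5970); the cluster is the binomial expansion (p + q)^4.
P(M) = 0.4030^4 = 0.026377
P(M+2) = 4 × 0.4030^3 × 0.5970^1 = 0.156297
P(M+4) = 6 × 0.4030^2 × 0.5970^2 = 0.347304
P(M+6) = 4 × 0.4030^1 × 0.5970^3 = 0.342995
P(M+8) = 0.5970^4 = 0.127027
The M+4 peak is largest (0.347304); scaling to 100 gives 7.6 : 45.0 : 100.0 : 98.8 : 36.6.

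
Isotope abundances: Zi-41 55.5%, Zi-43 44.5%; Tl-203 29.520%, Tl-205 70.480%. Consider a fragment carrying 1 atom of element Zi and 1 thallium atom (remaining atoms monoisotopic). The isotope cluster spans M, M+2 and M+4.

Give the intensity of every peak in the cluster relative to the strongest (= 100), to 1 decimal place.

31.4 : 100.0 : 60.0

Element Zi pattern (n=1): 0.5550 : 0.4450
Thallium pattern (n=1): 0.2952 : 0.7048
Convolve the two distributions (both contribute in 2-u steps):
  M: 0.5550×0.2952 = 0.163836
  M+2: 0.5550×0.7048 + 0.4450×0.2952 = 0.522528
  M+4: 0.4450×0.7048 = 0.313636
Scale to base peak (0.522528) = 100: 31.4 : 100.0 : 60.0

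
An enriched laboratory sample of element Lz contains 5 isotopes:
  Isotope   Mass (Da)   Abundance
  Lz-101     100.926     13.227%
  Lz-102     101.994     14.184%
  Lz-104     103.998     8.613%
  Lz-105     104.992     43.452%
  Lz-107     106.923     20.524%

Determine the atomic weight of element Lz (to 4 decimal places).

104.3397 Da

Weight each isotope mass by its fractional abundance: 0.13227 × 100.926 + 0.14184 × 101.994 + 0.08613 × 103.998 + 0.43452 × 104.992 + 0.20524 × 106.923
= 13.34948 + 14.46683 + 8.95735 + 45.62112 + 21.94488 = 104.33966 Da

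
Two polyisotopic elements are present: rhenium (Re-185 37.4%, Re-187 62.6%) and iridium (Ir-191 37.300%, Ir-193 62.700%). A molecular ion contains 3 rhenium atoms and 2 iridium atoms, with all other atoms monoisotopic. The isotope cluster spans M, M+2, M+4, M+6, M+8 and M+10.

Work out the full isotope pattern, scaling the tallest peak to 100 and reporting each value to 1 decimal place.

Rhenium pattern (n=3): 0.05231362 : 0.26268713 : 0.43968487 : 0.24531438
Iridium pattern (n=2): 0.139129 : 0.467742 : 0.393129
Convolve the two distributions (both contribute in 2-u steps):
  M: 0.05231362×0.139129 = 0.007278
  M+2: 0.05231362×0.467742 + 0.26268713×0.139129 = 0.061017
  M+4: 0.05231362×0.393129 + 0.26268713×0.467742 + 0.43968487×0.139129 = 0.204609
  M+6: 0.26268713×0.393129 + 0.43968487×0.467742 + 0.24531438×0.139129 = 0.343059
  M+8: 0.43968487×0.393129 + 0.24531438×0.467742 = 0.287597
  M+10: 0.24531438×0.393129 = 0.096440
Scale to base peak (0.343059) = 100: 2.1 : 17.8 : 59.6 : 100.0 : 83.8 : 28.1

2.1 : 17.8 : 59.6 : 100.0 : 83.8 : 28.1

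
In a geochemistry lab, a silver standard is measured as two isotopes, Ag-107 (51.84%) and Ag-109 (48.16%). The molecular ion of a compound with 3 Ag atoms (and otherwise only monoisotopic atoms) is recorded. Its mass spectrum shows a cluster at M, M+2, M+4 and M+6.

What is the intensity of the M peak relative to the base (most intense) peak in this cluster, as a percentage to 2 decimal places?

(0.5184 + 0.4816)^3 gives M 0.1393, M+2 0.3883, M+4 0.3607, M+6 0.1117; the largest is M+2.
P(M+2) = C(3,1) × 0.5184^2 × 0.4816^1 = 3 × 0.26873856 × 0.4816 = 0.388273 (base)
P(M) = C(3,0) × 0.5184^3 × 0.4816^0 = 1 × 0.13931407 × 1.0000 = 0.139314
Relative intensity = 0.139314 / 0.388273 × 100 = 35.88

35.88%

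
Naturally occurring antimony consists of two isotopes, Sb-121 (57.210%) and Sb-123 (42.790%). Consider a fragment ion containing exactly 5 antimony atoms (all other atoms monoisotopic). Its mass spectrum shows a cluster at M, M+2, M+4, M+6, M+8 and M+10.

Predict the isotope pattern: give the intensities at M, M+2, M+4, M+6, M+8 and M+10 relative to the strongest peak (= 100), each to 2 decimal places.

17.88 : 66.85 : 100.00 : 74.79 : 27.97 : 4.18

Each Sb atom is independently Sb-121 (p = 0.57210) or Sb-123 (q = 0.42790); the cluster is the binomial expansion (p + q)^5.
P(M) = 0.57210^5 = 0.061286
P(M+2) = 5 × 0.57210^4 × 0.42790^1 = 0.229192
P(M+4) = 10 × 0.57210^3 × 0.42790^2 = 0.342847
P(M+6) = 10 × 0.57210^2 × 0.42790^3 = 0.256431
P(M+8) = 5 × 0.57210^1 × 0.42790^4 = 0.095898
P(M+10) = 0.42790^5 = 0.014345
The M+4 peak is largest (0.342847); scaling to 100 gives 17.88 : 66.85 : 100.00 : 74.79 : 27.97 : 4.18.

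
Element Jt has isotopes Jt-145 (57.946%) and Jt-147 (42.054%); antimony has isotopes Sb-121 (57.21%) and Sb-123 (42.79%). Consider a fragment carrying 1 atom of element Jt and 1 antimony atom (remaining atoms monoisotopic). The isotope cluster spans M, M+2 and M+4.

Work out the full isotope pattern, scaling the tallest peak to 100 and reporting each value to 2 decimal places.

Element Jt pattern (n=1): 0.57946 : 0.42054
Antimony pattern (n=1): 0.5721 : 0.4279
Convolve the two distributions (both contribute in 2-u steps):
  M: 0.57946×0.5721 = 0.331509
  M+2: 0.57946×0.4279 + 0.42054×0.5721 = 0.488542
  M+4: 0.42054×0.4279 = 0.179949
Scale to base peak (0.488542) = 100: 67.86 : 100.00 : 36.83

67.86 : 100.00 : 36.83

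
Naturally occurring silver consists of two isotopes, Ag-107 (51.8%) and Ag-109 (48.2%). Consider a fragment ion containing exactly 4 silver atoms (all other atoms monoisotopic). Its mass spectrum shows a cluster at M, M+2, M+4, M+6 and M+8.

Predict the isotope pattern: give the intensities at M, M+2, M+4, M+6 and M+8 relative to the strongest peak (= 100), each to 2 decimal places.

Each Ag atom is independently Ag-107 (p = 0.518) or Ag-109 (q = 0.482); the cluster is the binomial expansion (p + q)^4.
P(M) = 0.518^4 = 0.071998
P(M+2) = 4 × 0.518^3 × 0.482^1 = 0.267976
P(M+4) = 6 × 0.518^2 × 0.482^2 = 0.374029
P(M+6) = 4 × 0.518^1 × 0.482^3 = 0.232023
P(M+8) = 0.482^4 = 0.053974
The M+4 peak is largest (0.374029); scaling to 100 gives 19.25 : 71.65 : 100.00 : 62.03 : 14.43.

19.25 : 71.65 : 100.00 : 62.03 : 14.43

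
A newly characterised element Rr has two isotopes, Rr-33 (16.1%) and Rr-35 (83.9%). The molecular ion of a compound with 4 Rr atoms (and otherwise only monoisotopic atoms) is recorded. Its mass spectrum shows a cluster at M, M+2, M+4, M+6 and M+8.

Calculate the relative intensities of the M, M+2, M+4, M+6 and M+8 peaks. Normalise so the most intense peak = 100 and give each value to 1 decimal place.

0.1 : 2.8 : 22.1 : 76.8 : 100.0

Each Rr atom is independently Rr-33 (p = 0.161) or Rr-35 (q = 0.839); the cluster is the binomial expansion (p + q)^4.
P(M) = 0.161^4 = 0.000672
P(M+2) = 4 × 0.161^3 × 0.839^1 = 0.014006
P(M+4) = 6 × 0.161^2 × 0.839^2 = 0.109478
P(M+6) = 4 × 0.161^1 × 0.839^3 = 0.380340
P(M+8) = 0.839^4 = 0.495505
The M+8 peak is largest (0.495505); scaling to 100 gives 0.1 : 2.8 : 22.1 : 76.8 : 100.0.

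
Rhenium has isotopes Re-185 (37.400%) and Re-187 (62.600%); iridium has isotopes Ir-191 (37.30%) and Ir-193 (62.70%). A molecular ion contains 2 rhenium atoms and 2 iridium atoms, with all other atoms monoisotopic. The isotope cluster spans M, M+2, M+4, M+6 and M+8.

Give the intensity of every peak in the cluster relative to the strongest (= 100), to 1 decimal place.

Rhenium pattern (n=2): 0.139876 : 0.468248 : 0.391876
Iridium pattern (n=2): 0.139129 : 0.467742 : 0.393129
Convolve the two distributions (both contribute in 2-u steps):
  M: 0.139876×0.139129 = 0.019461
  M+2: 0.139876×0.467742 + 0.468248×0.139129 = 0.130573
  M+4: 0.139876×0.393129 + 0.468248×0.467742 + 0.391876×0.139129 = 0.328530
  M+6: 0.468248×0.393129 + 0.391876×0.467742 = 0.367379
  M+8: 0.391876×0.393129 = 0.154058
Scale to base peak (0.367379) = 100: 5.3 : 35.5 : 89.4 : 100.0 : 41.9

5.3 : 35.5 : 89.4 : 100.0 : 41.9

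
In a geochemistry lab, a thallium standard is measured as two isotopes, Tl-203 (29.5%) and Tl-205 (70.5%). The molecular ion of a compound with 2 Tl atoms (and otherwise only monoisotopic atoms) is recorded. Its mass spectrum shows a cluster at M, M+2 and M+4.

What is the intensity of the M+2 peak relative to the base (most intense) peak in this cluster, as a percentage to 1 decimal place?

(0.295 + 0.705)^2 gives M 0.0870, M+2 0.4160, M+4 0.4970; the largest is M+4.
P(M+4) = C(2,2) × 0.295^0 × 0.705^2 = 1 × 1.0000 × 0.497025 = 0.497025 (base)
P(M+2) = C(2,1) × 0.295^1 × 0.705^1 = 2 × 0.2950 × 0.7050 = 0.415950
Relative intensity = 0.415950 / 0.497025 × 100 = 83.7

83.7%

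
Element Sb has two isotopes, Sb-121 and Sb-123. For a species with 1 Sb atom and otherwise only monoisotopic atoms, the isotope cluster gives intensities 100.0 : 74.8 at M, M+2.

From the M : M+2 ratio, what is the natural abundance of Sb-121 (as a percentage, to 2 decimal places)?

Let p = fractional abundance of Sb-121. I(M+2)/I(M) = [C(1,1)·p^0·(1−p)] / p^1 = 1·(1−p)/p = 74.8/100.0 = 0.7480
(1−p)/p = 0.7480/1 = 0.7480  ⇒  p = 1/(1 + 0.7480) = 0.5721
Sb-121: 57.21%, Sb-123: 42.79%.

57.21%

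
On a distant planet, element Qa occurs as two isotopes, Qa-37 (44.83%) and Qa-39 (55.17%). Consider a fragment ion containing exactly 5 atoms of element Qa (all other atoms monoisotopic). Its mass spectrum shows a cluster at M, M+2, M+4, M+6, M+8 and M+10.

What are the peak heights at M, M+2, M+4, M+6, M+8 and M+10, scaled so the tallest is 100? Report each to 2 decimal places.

5.37 : 33.01 : 81.26 : 100.00 : 61.53 : 15.14

Expanding (0.4483 + 0.5517)^5:
P(M) = 0.4483^5 = 0.018107
P(M+2) = 5 × 0.4483^4 × 0.5517^1 = 0.111416
P(M+4) = 10 × 0.4483^3 × 0.5517^2 = 0.274228
P(M+6) = 10 × 0.4483^2 × 0.5517^3 = 0.337479
P(M+8) = 5 × 0.4483^1 × 0.5517^4 = 0.207659
P(M+10) = 0.5517^5 = 0.051111
The M+6 peak is largest (0.337479); scaling to 100 gives 5.37 : 33.01 : 81.26 : 100.00 : 61.53 : 15.14.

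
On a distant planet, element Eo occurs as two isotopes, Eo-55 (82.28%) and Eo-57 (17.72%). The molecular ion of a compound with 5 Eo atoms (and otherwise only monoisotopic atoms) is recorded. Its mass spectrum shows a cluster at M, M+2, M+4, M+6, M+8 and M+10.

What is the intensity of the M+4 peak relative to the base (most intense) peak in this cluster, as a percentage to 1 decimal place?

43.1%

Term probabilities: M 0.3771, M+2 0.4061, M+4 0.1749, M+6 0.0377, M+8 0.0041, M+10 0.0002. Base peak = M+2.
P(M+2) = C(5,1) × 0.8228^4 × 0.1772^1 = 5 × 0.45832878 × 0.1772 = 0.406079 (base)
P(M+4) = C(5,2) × 0.8228^3 × 0.1772^2 = 10 × 0.55703547 × 0.03139984 = 0.174908
Relative intensity = 0.174908 / 0.406079 × 100 = 43.1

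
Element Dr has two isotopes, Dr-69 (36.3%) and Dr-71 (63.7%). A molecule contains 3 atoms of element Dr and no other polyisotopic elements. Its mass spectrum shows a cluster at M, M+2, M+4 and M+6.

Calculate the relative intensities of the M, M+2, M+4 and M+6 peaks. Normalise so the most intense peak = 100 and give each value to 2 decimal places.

10.82 : 56.99 : 100.00 : 58.49

Expanding (0.363 + 0.637)^3:
P(M) = 0.363^3 = 0.047832
P(M+2) = 3 × 0.363^2 × 0.637^1 = 0.251811
P(M+4) = 3 × 0.363^1 × 0.637^2 = 0.441882
P(M+6) = 0.637^3 = 0.258475
The M+4 peak is largest (0.441882); scaling to 100 gives 10.82 : 56.99 : 100.00 : 58.49.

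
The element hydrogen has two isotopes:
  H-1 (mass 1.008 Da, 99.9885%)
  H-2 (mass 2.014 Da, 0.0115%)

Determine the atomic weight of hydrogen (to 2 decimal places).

Weight each isotope mass by its fractional abundance: 0.999885 × 1.008 + 0.000115 × 2.014
= 1.0079 + 0.0002 = 1.0081 Da

1.01 Da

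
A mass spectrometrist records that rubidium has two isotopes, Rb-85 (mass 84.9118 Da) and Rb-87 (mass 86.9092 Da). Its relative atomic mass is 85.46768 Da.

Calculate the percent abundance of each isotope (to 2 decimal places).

Rb-85: 72.17%, Rb-87: 27.83%

Writing the weighted mean with unknown fraction x of Rb-85:
84.9118·x + 86.9092·(1 − x) = 85.46768
(84.9118 − 86.9092)·x = 85.46768 − 86.9092
x = -1.44152 / -1.9974 = 0.72170 → 72.17% Rb-85, 27.83% Rb-87.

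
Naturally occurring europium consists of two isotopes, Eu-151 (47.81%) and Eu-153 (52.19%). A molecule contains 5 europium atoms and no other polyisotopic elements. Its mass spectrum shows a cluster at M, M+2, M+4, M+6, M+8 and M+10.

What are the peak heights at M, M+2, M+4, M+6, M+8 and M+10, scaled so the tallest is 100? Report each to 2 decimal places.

7.69 : 41.96 : 91.61 : 100.00 : 54.58 : 11.92

Expanding (0.4781 + 0.5219)^5:
P(M) = 0.4781^5 = 0.024980
P(M+2) = 5 × 0.4781^4 × 0.5219^1 = 0.136343
P(M+4) = 10 × 0.4781^3 × 0.5219^2 = 0.297667
P(M+6) = 10 × 0.4781^2 × 0.5219^3 = 0.324937
P(M+8) = 5 × 0.4781^1 × 0.5219^4 = 0.177353
P(M+10) = 0.5219^5 = 0.038720
The M+6 peak is largest (0.324937); scaling to 100 gives 7.69 : 41.96 : 91.61 : 100.00 : 54.58 : 11.92.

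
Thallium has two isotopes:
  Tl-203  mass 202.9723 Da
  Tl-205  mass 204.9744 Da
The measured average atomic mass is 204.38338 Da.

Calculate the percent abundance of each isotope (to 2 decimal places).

Writing the weighted mean with unknown fraction x of Tl-203:
202.9723·x + 204.9744·(1 − x) = 204.38338
(202.9723 − 204.9744)·x = 204.38338 − 204.9744
x = -0.59102 / -2.0021 = 0.29520 → 29.52% Tl-203, 70.48% Tl-205.

Tl-203: 29.52%, Tl-205: 70.48%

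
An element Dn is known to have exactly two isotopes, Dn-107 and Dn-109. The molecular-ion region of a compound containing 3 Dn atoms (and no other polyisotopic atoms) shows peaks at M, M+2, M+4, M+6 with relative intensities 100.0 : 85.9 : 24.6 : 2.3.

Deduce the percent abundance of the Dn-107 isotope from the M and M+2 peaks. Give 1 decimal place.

If p is the fraction of Dn that is Dn-107, then I(M+2)/I(M) = [C(3,1)·p^2·(1−p)] / p^3 = 3·(1−p)/p = 85.9/100.0 = 0.8590
(1−p)/p = 0.8590/3 = 0.2863  ⇒  p = 1/(1 + 0.2863) = 0.7774
Dn-107: 77.7%, Dn-109: 22.3%.

77.7%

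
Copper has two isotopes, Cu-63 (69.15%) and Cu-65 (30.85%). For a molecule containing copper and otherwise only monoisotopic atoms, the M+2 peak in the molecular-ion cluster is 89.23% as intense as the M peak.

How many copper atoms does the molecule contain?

The M+2/M ratio from n Cu atoms is n · q/p = n · 0.3085/0.6915.
n = 0.8923 × 0.6915/0.3085 = 2.00 ≈ 2

2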